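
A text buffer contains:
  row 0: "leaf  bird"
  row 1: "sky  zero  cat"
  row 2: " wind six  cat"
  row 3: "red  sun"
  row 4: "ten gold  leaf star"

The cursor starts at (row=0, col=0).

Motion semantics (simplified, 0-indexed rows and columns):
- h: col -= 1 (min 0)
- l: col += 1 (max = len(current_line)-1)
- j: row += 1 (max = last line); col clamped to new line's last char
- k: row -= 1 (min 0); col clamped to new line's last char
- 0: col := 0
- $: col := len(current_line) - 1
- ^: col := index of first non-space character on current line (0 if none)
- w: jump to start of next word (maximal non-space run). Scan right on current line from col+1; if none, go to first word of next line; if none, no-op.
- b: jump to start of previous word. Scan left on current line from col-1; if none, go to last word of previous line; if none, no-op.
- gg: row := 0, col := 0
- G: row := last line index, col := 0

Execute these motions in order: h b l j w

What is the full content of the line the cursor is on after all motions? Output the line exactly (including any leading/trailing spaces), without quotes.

Answer: sky  zero  cat

Derivation:
After 1 (h): row=0 col=0 char='l'
After 2 (b): row=0 col=0 char='l'
After 3 (l): row=0 col=1 char='e'
After 4 (j): row=1 col=1 char='k'
After 5 (w): row=1 col=5 char='z'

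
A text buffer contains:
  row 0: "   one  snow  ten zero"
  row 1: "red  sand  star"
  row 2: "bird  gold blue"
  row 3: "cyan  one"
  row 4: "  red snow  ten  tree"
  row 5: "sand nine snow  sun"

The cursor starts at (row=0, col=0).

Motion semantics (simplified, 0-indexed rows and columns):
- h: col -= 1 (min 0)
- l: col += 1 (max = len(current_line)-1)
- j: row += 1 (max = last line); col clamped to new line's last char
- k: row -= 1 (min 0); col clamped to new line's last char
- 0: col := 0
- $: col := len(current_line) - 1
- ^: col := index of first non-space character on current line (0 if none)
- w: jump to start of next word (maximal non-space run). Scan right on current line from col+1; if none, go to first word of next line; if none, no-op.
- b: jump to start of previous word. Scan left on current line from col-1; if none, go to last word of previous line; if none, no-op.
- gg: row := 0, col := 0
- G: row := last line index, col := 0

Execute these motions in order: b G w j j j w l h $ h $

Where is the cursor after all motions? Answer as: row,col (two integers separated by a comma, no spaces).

Answer: 5,18

Derivation:
After 1 (b): row=0 col=0 char='_'
After 2 (G): row=5 col=0 char='s'
After 3 (w): row=5 col=5 char='n'
After 4 (j): row=5 col=5 char='n'
After 5 (j): row=5 col=5 char='n'
After 6 (j): row=5 col=5 char='n'
After 7 (w): row=5 col=10 char='s'
After 8 (l): row=5 col=11 char='n'
After 9 (h): row=5 col=10 char='s'
After 10 ($): row=5 col=18 char='n'
After 11 (h): row=5 col=17 char='u'
After 12 ($): row=5 col=18 char='n'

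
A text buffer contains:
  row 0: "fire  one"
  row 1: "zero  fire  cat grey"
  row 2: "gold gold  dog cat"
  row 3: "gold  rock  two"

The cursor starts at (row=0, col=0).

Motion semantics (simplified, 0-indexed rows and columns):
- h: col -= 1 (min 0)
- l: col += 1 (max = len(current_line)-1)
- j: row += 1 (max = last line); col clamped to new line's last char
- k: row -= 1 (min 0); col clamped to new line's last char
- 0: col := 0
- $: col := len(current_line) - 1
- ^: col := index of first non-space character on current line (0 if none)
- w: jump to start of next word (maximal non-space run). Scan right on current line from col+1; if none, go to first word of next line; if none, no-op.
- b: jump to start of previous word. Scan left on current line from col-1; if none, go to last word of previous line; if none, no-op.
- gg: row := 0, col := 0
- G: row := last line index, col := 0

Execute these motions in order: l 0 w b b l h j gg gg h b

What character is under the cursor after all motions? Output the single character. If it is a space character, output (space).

After 1 (l): row=0 col=1 char='i'
After 2 (0): row=0 col=0 char='f'
After 3 (w): row=0 col=6 char='o'
After 4 (b): row=0 col=0 char='f'
After 5 (b): row=0 col=0 char='f'
After 6 (l): row=0 col=1 char='i'
After 7 (h): row=0 col=0 char='f'
After 8 (j): row=1 col=0 char='z'
After 9 (gg): row=0 col=0 char='f'
After 10 (gg): row=0 col=0 char='f'
After 11 (h): row=0 col=0 char='f'
After 12 (b): row=0 col=0 char='f'

Answer: f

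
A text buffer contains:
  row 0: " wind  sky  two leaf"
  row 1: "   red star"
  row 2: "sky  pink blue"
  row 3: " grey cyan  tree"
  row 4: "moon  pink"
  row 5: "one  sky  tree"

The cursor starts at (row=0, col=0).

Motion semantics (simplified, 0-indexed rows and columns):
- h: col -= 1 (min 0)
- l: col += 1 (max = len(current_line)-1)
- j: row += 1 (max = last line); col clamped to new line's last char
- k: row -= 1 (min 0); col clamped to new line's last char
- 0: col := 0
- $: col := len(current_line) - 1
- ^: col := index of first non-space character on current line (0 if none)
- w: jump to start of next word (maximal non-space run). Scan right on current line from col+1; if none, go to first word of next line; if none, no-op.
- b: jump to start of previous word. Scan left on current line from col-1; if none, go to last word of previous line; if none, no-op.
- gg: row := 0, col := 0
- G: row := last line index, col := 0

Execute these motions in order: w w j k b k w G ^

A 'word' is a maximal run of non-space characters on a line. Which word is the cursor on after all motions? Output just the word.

After 1 (w): row=0 col=1 char='w'
After 2 (w): row=0 col=7 char='s'
After 3 (j): row=1 col=7 char='s'
After 4 (k): row=0 col=7 char='s'
After 5 (b): row=0 col=1 char='w'
After 6 (k): row=0 col=1 char='w'
After 7 (w): row=0 col=7 char='s'
After 8 (G): row=5 col=0 char='o'
After 9 (^): row=5 col=0 char='o'

Answer: one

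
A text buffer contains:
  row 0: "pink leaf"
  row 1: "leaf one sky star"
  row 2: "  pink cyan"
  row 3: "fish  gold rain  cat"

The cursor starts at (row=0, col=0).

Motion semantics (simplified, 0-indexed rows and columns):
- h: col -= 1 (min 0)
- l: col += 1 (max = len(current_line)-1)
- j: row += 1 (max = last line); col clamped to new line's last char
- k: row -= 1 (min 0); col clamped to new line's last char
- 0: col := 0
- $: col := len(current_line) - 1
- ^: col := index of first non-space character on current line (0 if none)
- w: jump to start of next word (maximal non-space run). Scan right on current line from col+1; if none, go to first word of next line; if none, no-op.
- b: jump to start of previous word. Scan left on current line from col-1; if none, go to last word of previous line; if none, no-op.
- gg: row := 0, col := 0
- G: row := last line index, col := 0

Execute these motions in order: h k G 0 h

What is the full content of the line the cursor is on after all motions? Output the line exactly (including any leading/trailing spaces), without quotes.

After 1 (h): row=0 col=0 char='p'
After 2 (k): row=0 col=0 char='p'
After 3 (G): row=3 col=0 char='f'
After 4 (0): row=3 col=0 char='f'
After 5 (h): row=3 col=0 char='f'

Answer: fish  gold rain  cat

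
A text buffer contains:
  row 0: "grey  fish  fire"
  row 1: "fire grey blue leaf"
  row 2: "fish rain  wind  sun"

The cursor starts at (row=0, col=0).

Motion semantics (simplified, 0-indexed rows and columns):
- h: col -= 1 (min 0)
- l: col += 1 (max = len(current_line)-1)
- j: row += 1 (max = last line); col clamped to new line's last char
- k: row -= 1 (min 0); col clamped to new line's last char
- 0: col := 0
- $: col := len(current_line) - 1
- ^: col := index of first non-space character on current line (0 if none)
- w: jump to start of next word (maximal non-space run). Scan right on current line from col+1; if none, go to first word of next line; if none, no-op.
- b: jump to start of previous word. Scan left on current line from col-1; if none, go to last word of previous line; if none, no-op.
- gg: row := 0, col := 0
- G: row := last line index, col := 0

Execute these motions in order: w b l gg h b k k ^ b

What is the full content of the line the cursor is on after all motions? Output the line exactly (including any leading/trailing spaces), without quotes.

After 1 (w): row=0 col=6 char='f'
After 2 (b): row=0 col=0 char='g'
After 3 (l): row=0 col=1 char='r'
After 4 (gg): row=0 col=0 char='g'
After 5 (h): row=0 col=0 char='g'
After 6 (b): row=0 col=0 char='g'
After 7 (k): row=0 col=0 char='g'
After 8 (k): row=0 col=0 char='g'
After 9 (^): row=0 col=0 char='g'
After 10 (b): row=0 col=0 char='g'

Answer: grey  fish  fire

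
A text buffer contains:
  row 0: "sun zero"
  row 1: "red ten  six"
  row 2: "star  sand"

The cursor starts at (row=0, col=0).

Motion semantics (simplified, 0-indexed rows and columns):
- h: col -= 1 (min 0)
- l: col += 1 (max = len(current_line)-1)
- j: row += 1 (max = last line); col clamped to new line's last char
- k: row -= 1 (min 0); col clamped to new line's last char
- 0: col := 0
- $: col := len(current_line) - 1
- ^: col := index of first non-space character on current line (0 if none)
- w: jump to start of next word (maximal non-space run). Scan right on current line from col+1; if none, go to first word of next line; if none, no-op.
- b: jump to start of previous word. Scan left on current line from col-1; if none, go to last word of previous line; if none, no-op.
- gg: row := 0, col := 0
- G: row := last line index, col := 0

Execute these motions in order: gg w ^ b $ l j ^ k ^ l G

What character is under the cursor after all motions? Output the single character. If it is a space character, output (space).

Answer: s

Derivation:
After 1 (gg): row=0 col=0 char='s'
After 2 (w): row=0 col=4 char='z'
After 3 (^): row=0 col=0 char='s'
After 4 (b): row=0 col=0 char='s'
After 5 ($): row=0 col=7 char='o'
After 6 (l): row=0 col=7 char='o'
After 7 (j): row=1 col=7 char='_'
After 8 (^): row=1 col=0 char='r'
After 9 (k): row=0 col=0 char='s'
After 10 (^): row=0 col=0 char='s'
After 11 (l): row=0 col=1 char='u'
After 12 (G): row=2 col=0 char='s'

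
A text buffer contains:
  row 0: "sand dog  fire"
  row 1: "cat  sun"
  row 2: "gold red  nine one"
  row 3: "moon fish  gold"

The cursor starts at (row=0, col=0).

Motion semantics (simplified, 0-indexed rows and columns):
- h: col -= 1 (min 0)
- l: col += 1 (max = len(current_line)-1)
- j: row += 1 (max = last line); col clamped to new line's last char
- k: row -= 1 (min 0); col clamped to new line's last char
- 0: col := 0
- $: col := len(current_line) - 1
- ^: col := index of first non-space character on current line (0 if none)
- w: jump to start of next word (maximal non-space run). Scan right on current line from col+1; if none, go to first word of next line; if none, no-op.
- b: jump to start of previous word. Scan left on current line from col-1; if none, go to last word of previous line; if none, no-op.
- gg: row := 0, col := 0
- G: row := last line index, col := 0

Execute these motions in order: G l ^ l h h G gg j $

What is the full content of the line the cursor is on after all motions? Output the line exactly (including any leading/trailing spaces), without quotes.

Answer: cat  sun

Derivation:
After 1 (G): row=3 col=0 char='m'
After 2 (l): row=3 col=1 char='o'
After 3 (^): row=3 col=0 char='m'
After 4 (l): row=3 col=1 char='o'
After 5 (h): row=3 col=0 char='m'
After 6 (h): row=3 col=0 char='m'
After 7 (G): row=3 col=0 char='m'
After 8 (gg): row=0 col=0 char='s'
After 9 (j): row=1 col=0 char='c'
After 10 ($): row=1 col=7 char='n'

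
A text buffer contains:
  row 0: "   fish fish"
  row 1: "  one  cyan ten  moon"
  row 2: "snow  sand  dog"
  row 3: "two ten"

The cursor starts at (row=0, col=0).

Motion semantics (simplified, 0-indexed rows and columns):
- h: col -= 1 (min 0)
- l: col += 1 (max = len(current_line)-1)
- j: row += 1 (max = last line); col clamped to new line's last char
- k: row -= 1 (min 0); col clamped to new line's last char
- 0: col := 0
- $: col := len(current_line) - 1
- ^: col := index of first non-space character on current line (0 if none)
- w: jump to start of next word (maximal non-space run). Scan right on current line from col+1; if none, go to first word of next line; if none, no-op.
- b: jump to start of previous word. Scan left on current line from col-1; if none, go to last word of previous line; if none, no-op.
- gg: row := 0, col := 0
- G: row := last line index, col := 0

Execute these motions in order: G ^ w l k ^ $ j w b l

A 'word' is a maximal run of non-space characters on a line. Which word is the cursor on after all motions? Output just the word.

Answer: ten

Derivation:
After 1 (G): row=3 col=0 char='t'
After 2 (^): row=3 col=0 char='t'
After 3 (w): row=3 col=4 char='t'
After 4 (l): row=3 col=5 char='e'
After 5 (k): row=2 col=5 char='_'
After 6 (^): row=2 col=0 char='s'
After 7 ($): row=2 col=14 char='g'
After 8 (j): row=3 col=6 char='n'
After 9 (w): row=3 col=6 char='n'
After 10 (b): row=3 col=4 char='t'
After 11 (l): row=3 col=5 char='e'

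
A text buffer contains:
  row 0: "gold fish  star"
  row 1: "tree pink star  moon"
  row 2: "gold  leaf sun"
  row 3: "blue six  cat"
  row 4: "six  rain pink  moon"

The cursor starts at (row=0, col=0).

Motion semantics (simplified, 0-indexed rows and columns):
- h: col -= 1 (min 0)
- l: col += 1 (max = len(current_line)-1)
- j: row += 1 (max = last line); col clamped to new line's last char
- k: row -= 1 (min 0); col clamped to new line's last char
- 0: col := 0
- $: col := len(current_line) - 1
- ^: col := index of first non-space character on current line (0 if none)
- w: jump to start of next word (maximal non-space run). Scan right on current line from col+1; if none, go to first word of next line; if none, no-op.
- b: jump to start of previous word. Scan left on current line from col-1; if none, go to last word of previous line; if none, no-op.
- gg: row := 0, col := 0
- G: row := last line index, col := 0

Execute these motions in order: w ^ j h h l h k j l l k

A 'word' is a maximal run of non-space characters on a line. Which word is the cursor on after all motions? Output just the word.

Answer: gold

Derivation:
After 1 (w): row=0 col=5 char='f'
After 2 (^): row=0 col=0 char='g'
After 3 (j): row=1 col=0 char='t'
After 4 (h): row=1 col=0 char='t'
After 5 (h): row=1 col=0 char='t'
After 6 (l): row=1 col=1 char='r'
After 7 (h): row=1 col=0 char='t'
After 8 (k): row=0 col=0 char='g'
After 9 (j): row=1 col=0 char='t'
After 10 (l): row=1 col=1 char='r'
After 11 (l): row=1 col=2 char='e'
After 12 (k): row=0 col=2 char='l'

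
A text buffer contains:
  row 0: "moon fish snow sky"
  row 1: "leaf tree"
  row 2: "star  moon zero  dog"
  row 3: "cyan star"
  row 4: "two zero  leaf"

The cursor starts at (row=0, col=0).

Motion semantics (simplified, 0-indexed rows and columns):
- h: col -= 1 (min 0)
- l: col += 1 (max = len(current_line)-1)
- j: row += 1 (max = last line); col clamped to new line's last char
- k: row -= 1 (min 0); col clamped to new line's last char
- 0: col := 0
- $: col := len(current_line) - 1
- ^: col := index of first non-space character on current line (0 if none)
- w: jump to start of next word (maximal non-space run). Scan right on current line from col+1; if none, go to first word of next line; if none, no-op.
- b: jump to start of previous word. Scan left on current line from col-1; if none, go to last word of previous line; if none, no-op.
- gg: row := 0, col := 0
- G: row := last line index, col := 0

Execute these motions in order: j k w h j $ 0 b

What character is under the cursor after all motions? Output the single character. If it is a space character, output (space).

After 1 (j): row=1 col=0 char='l'
After 2 (k): row=0 col=0 char='m'
After 3 (w): row=0 col=5 char='f'
After 4 (h): row=0 col=4 char='_'
After 5 (j): row=1 col=4 char='_'
After 6 ($): row=1 col=8 char='e'
After 7 (0): row=1 col=0 char='l'
After 8 (b): row=0 col=15 char='s'

Answer: s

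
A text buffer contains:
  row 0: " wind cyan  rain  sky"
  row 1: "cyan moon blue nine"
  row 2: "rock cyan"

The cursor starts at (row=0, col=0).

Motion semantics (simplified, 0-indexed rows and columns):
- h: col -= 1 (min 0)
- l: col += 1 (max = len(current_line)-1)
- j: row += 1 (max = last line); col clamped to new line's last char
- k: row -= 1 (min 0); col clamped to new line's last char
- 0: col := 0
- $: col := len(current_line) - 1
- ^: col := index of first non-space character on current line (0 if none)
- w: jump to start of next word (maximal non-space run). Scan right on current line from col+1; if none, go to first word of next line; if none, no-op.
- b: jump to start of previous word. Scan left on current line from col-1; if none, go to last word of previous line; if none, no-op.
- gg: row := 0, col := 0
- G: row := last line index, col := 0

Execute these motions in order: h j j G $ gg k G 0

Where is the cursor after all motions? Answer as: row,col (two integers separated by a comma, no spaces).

Answer: 2,0

Derivation:
After 1 (h): row=0 col=0 char='_'
After 2 (j): row=1 col=0 char='c'
After 3 (j): row=2 col=0 char='r'
After 4 (G): row=2 col=0 char='r'
After 5 ($): row=2 col=8 char='n'
After 6 (gg): row=0 col=0 char='_'
After 7 (k): row=0 col=0 char='_'
After 8 (G): row=2 col=0 char='r'
After 9 (0): row=2 col=0 char='r'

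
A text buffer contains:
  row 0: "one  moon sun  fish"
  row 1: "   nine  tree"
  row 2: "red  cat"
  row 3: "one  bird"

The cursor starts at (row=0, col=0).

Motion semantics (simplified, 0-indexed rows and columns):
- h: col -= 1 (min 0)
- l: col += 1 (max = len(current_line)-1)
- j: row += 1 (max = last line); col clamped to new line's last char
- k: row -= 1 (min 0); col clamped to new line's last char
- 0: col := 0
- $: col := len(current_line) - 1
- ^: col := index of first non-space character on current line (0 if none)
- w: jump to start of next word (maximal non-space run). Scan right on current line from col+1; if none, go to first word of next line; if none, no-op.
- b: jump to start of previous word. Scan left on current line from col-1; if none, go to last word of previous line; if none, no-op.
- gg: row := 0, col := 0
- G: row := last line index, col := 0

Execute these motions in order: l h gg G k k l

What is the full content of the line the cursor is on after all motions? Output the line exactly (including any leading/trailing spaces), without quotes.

After 1 (l): row=0 col=1 char='n'
After 2 (h): row=0 col=0 char='o'
After 3 (gg): row=0 col=0 char='o'
After 4 (G): row=3 col=0 char='o'
After 5 (k): row=2 col=0 char='r'
After 6 (k): row=1 col=0 char='_'
After 7 (l): row=1 col=1 char='_'

Answer:    nine  tree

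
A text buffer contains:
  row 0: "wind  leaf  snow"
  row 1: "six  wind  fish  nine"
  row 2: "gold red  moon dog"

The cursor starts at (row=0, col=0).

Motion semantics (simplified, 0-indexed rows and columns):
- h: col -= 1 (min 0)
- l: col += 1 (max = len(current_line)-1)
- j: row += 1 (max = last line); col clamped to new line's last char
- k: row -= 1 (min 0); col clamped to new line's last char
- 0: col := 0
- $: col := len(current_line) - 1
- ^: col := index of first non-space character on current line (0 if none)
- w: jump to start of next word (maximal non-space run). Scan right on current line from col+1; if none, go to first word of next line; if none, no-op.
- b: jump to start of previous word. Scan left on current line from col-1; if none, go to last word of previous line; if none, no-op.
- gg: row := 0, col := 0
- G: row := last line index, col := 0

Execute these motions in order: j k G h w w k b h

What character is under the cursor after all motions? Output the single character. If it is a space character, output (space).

After 1 (j): row=1 col=0 char='s'
After 2 (k): row=0 col=0 char='w'
After 3 (G): row=2 col=0 char='g'
After 4 (h): row=2 col=0 char='g'
After 5 (w): row=2 col=5 char='r'
After 6 (w): row=2 col=10 char='m'
After 7 (k): row=1 col=10 char='_'
After 8 (b): row=1 col=5 char='w'
After 9 (h): row=1 col=4 char='_'

Answer: (space)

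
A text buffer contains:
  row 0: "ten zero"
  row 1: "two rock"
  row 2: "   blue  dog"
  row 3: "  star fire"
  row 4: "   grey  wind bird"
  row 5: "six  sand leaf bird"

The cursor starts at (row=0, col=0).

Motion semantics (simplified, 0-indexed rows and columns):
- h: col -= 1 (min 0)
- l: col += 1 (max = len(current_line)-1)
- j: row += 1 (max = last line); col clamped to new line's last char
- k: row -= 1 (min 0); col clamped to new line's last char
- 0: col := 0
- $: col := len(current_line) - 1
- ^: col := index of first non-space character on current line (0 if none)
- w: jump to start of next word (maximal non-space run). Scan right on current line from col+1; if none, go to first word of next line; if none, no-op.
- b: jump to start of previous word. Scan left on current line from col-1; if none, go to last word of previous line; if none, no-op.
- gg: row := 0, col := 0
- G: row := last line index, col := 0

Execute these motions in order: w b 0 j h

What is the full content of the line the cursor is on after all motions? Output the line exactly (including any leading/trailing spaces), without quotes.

After 1 (w): row=0 col=4 char='z'
After 2 (b): row=0 col=0 char='t'
After 3 (0): row=0 col=0 char='t'
After 4 (j): row=1 col=0 char='t'
After 5 (h): row=1 col=0 char='t'

Answer: two rock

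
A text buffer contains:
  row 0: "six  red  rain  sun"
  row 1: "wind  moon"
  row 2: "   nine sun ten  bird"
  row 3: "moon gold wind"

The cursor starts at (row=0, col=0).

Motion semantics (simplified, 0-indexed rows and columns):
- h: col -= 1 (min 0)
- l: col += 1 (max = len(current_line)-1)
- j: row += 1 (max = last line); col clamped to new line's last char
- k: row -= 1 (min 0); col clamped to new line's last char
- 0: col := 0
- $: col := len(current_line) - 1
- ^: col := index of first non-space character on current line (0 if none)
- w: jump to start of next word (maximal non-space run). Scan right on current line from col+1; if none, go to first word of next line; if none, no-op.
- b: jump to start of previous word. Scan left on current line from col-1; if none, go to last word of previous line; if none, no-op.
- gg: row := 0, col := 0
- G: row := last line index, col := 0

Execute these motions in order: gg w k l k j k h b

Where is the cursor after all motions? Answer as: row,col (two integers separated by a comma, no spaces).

After 1 (gg): row=0 col=0 char='s'
After 2 (w): row=0 col=5 char='r'
After 3 (k): row=0 col=5 char='r'
After 4 (l): row=0 col=6 char='e'
After 5 (k): row=0 col=6 char='e'
After 6 (j): row=1 col=6 char='m'
After 7 (k): row=0 col=6 char='e'
After 8 (h): row=0 col=5 char='r'
After 9 (b): row=0 col=0 char='s'

Answer: 0,0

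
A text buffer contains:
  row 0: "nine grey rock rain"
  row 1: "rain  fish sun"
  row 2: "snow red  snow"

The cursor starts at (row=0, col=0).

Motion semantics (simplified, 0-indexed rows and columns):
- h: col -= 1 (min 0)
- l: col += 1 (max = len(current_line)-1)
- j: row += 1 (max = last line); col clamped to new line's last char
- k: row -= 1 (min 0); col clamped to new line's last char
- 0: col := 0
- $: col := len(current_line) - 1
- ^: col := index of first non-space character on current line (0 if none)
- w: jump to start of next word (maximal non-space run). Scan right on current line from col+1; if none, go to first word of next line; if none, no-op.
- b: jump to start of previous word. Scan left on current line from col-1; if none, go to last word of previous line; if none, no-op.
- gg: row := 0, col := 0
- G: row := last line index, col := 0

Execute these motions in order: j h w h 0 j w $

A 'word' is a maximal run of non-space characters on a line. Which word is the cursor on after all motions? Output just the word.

After 1 (j): row=1 col=0 char='r'
After 2 (h): row=1 col=0 char='r'
After 3 (w): row=1 col=6 char='f'
After 4 (h): row=1 col=5 char='_'
After 5 (0): row=1 col=0 char='r'
After 6 (j): row=2 col=0 char='s'
After 7 (w): row=2 col=5 char='r'
After 8 ($): row=2 col=13 char='w'

Answer: snow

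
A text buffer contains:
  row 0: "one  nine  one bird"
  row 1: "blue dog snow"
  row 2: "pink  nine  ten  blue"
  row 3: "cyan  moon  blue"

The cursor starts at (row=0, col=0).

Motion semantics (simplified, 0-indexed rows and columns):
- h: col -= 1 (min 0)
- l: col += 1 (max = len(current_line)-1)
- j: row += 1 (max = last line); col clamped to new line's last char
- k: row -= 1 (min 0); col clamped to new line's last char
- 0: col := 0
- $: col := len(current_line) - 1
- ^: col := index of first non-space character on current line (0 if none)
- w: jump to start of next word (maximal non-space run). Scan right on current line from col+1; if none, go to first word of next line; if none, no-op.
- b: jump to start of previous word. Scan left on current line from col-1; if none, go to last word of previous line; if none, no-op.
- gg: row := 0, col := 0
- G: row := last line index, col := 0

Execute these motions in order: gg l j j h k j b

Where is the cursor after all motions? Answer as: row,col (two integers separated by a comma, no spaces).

After 1 (gg): row=0 col=0 char='o'
After 2 (l): row=0 col=1 char='n'
After 3 (j): row=1 col=1 char='l'
After 4 (j): row=2 col=1 char='i'
After 5 (h): row=2 col=0 char='p'
After 6 (k): row=1 col=0 char='b'
After 7 (j): row=2 col=0 char='p'
After 8 (b): row=1 col=9 char='s'

Answer: 1,9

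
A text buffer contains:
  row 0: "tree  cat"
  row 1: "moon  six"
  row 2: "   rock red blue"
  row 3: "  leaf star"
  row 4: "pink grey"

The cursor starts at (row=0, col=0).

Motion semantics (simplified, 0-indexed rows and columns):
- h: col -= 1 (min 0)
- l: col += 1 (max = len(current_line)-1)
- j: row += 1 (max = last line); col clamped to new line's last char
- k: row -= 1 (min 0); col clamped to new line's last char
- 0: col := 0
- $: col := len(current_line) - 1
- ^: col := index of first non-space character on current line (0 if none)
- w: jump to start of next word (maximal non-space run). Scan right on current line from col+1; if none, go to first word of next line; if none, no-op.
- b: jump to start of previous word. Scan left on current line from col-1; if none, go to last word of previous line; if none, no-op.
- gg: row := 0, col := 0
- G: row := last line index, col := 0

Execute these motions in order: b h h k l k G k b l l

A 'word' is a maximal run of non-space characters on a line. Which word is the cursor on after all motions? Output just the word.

After 1 (b): row=0 col=0 char='t'
After 2 (h): row=0 col=0 char='t'
After 3 (h): row=0 col=0 char='t'
After 4 (k): row=0 col=0 char='t'
After 5 (l): row=0 col=1 char='r'
After 6 (k): row=0 col=1 char='r'
After 7 (G): row=4 col=0 char='p'
After 8 (k): row=3 col=0 char='_'
After 9 (b): row=2 col=12 char='b'
After 10 (l): row=2 col=13 char='l'
After 11 (l): row=2 col=14 char='u'

Answer: blue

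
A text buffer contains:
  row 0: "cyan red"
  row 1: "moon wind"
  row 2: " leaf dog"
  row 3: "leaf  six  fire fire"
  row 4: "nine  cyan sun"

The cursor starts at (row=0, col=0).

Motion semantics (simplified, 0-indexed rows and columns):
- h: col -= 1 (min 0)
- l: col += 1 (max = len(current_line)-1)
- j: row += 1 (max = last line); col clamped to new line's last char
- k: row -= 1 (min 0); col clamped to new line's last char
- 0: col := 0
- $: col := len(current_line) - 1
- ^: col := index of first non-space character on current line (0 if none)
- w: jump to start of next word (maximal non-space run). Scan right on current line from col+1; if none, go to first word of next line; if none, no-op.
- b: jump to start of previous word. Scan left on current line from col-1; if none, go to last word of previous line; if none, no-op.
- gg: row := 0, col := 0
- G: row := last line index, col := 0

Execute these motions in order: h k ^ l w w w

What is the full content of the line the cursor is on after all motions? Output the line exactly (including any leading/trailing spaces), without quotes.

After 1 (h): row=0 col=0 char='c'
After 2 (k): row=0 col=0 char='c'
After 3 (^): row=0 col=0 char='c'
After 4 (l): row=0 col=1 char='y'
After 5 (w): row=0 col=5 char='r'
After 6 (w): row=1 col=0 char='m'
After 7 (w): row=1 col=5 char='w'

Answer: moon wind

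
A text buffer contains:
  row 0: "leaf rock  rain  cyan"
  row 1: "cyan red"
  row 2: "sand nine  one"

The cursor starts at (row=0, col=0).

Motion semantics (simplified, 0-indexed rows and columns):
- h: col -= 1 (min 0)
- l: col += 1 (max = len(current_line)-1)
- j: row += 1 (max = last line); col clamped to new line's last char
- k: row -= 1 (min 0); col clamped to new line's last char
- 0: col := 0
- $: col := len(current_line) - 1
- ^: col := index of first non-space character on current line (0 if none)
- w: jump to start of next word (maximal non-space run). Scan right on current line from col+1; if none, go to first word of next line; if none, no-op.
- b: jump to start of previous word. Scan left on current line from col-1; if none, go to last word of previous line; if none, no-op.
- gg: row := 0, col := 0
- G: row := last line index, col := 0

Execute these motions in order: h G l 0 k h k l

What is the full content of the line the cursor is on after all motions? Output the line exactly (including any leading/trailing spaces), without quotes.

Answer: leaf rock  rain  cyan

Derivation:
After 1 (h): row=0 col=0 char='l'
After 2 (G): row=2 col=0 char='s'
After 3 (l): row=2 col=1 char='a'
After 4 (0): row=2 col=0 char='s'
After 5 (k): row=1 col=0 char='c'
After 6 (h): row=1 col=0 char='c'
After 7 (k): row=0 col=0 char='l'
After 8 (l): row=0 col=1 char='e'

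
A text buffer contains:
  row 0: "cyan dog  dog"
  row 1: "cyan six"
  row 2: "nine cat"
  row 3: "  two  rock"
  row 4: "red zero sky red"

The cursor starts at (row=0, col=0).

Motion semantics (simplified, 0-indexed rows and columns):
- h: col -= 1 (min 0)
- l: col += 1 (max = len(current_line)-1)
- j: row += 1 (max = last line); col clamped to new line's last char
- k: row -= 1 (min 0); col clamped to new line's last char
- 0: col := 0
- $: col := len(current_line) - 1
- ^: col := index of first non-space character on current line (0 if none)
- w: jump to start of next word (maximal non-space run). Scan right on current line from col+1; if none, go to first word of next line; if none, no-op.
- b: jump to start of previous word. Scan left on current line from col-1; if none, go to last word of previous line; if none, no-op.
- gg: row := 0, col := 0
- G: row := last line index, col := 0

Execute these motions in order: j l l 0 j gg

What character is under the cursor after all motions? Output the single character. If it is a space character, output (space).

Answer: c

Derivation:
After 1 (j): row=1 col=0 char='c'
After 2 (l): row=1 col=1 char='y'
After 3 (l): row=1 col=2 char='a'
After 4 (0): row=1 col=0 char='c'
After 5 (j): row=2 col=0 char='n'
After 6 (gg): row=0 col=0 char='c'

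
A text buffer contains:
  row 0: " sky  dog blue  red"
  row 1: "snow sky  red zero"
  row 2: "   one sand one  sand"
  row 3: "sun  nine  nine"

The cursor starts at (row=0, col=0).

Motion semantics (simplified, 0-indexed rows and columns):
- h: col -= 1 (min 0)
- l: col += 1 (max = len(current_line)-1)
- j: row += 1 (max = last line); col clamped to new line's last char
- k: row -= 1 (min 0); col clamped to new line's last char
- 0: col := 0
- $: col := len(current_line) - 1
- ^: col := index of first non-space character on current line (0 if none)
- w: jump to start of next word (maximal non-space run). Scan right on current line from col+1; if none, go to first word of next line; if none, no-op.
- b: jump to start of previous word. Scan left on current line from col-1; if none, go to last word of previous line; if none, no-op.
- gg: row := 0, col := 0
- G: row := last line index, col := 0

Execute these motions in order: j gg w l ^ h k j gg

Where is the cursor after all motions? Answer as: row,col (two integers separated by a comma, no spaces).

After 1 (j): row=1 col=0 char='s'
After 2 (gg): row=0 col=0 char='_'
After 3 (w): row=0 col=1 char='s'
After 4 (l): row=0 col=2 char='k'
After 5 (^): row=0 col=1 char='s'
After 6 (h): row=0 col=0 char='_'
After 7 (k): row=0 col=0 char='_'
After 8 (j): row=1 col=0 char='s'
After 9 (gg): row=0 col=0 char='_'

Answer: 0,0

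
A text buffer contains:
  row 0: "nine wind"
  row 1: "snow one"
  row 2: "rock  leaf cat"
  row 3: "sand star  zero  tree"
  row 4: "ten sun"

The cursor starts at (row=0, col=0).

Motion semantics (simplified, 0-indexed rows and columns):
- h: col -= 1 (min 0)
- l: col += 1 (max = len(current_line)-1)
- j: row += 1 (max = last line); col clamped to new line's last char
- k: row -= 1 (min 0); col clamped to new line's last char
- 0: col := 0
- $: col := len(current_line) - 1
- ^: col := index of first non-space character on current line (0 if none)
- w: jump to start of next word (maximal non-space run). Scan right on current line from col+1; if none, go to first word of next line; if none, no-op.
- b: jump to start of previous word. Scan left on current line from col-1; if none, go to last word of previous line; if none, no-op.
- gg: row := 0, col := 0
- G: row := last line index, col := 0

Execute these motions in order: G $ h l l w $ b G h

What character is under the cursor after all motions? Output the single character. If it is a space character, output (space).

After 1 (G): row=4 col=0 char='t'
After 2 ($): row=4 col=6 char='n'
After 3 (h): row=4 col=5 char='u'
After 4 (l): row=4 col=6 char='n'
After 5 (l): row=4 col=6 char='n'
After 6 (w): row=4 col=6 char='n'
After 7 ($): row=4 col=6 char='n'
After 8 (b): row=4 col=4 char='s'
After 9 (G): row=4 col=0 char='t'
After 10 (h): row=4 col=0 char='t'

Answer: t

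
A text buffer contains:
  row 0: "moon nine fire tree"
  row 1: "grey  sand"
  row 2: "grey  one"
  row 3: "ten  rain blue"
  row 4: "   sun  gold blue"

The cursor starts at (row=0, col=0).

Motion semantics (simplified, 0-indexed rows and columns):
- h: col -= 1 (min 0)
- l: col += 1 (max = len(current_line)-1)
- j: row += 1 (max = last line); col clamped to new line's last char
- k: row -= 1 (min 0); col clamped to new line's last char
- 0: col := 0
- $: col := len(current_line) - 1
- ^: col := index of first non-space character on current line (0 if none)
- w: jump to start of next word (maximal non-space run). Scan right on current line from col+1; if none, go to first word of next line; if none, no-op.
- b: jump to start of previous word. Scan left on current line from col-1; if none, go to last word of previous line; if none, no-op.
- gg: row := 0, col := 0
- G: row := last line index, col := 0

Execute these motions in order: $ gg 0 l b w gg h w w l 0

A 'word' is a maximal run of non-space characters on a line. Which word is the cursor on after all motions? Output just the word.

After 1 ($): row=0 col=18 char='e'
After 2 (gg): row=0 col=0 char='m'
After 3 (0): row=0 col=0 char='m'
After 4 (l): row=0 col=1 char='o'
After 5 (b): row=0 col=0 char='m'
After 6 (w): row=0 col=5 char='n'
After 7 (gg): row=0 col=0 char='m'
After 8 (h): row=0 col=0 char='m'
After 9 (w): row=0 col=5 char='n'
After 10 (w): row=0 col=10 char='f'
After 11 (l): row=0 col=11 char='i'
After 12 (0): row=0 col=0 char='m'

Answer: moon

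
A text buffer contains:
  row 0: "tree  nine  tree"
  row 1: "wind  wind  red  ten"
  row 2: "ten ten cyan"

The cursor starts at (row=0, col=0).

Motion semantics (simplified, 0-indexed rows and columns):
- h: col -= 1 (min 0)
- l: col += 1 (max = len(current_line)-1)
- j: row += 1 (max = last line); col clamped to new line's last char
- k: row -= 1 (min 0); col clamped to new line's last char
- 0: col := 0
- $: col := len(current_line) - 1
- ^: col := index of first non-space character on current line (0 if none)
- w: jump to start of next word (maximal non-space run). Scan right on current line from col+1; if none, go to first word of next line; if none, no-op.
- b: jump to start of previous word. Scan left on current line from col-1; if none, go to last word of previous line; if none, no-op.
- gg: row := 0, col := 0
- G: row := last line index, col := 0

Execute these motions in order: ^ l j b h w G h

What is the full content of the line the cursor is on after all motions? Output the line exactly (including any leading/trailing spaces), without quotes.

Answer: ten ten cyan

Derivation:
After 1 (^): row=0 col=0 char='t'
After 2 (l): row=0 col=1 char='r'
After 3 (j): row=1 col=1 char='i'
After 4 (b): row=1 col=0 char='w'
After 5 (h): row=1 col=0 char='w'
After 6 (w): row=1 col=6 char='w'
After 7 (G): row=2 col=0 char='t'
After 8 (h): row=2 col=0 char='t'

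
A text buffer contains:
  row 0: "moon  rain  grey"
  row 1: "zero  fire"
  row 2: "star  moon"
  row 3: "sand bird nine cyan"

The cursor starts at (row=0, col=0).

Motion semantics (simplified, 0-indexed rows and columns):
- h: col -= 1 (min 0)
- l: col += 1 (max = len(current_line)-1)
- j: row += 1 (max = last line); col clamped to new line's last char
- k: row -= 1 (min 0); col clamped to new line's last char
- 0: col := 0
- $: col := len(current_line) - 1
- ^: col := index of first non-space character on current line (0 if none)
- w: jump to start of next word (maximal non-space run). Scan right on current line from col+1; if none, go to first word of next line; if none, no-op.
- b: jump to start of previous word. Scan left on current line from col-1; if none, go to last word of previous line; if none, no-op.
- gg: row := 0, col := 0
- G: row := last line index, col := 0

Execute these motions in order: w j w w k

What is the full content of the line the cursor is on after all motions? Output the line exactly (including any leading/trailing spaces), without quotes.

After 1 (w): row=0 col=6 char='r'
After 2 (j): row=1 col=6 char='f'
After 3 (w): row=2 col=0 char='s'
After 4 (w): row=2 col=6 char='m'
After 5 (k): row=1 col=6 char='f'

Answer: zero  fire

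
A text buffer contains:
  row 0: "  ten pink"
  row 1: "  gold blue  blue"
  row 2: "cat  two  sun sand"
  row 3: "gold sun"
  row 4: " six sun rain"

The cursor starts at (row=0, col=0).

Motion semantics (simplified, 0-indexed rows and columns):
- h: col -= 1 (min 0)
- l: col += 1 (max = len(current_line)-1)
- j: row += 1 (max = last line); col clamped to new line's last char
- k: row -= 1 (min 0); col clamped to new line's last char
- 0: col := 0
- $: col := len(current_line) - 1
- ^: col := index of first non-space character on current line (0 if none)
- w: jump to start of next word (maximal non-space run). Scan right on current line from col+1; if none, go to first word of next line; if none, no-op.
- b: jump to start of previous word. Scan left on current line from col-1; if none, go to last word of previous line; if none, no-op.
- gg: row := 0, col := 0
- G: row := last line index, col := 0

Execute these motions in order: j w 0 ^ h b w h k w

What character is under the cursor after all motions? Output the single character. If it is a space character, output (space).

Answer: t

Derivation:
After 1 (j): row=1 col=0 char='_'
After 2 (w): row=1 col=2 char='g'
After 3 (0): row=1 col=0 char='_'
After 4 (^): row=1 col=2 char='g'
After 5 (h): row=1 col=1 char='_'
After 6 (b): row=0 col=6 char='p'
After 7 (w): row=1 col=2 char='g'
After 8 (h): row=1 col=1 char='_'
After 9 (k): row=0 col=1 char='_'
After 10 (w): row=0 col=2 char='t'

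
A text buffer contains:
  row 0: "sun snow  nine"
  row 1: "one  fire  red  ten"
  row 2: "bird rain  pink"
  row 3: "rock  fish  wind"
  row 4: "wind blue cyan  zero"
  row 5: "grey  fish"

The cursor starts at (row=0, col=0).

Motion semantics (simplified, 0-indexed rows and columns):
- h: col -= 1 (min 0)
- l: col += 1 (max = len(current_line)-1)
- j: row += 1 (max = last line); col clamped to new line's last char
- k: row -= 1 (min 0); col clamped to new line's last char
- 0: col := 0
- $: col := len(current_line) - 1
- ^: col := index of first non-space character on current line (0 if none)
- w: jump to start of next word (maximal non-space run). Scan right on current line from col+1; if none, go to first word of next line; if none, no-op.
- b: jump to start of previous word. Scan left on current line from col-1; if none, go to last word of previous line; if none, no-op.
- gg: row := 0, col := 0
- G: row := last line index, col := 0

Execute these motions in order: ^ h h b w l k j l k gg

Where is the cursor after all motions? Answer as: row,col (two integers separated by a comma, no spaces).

After 1 (^): row=0 col=0 char='s'
After 2 (h): row=0 col=0 char='s'
After 3 (h): row=0 col=0 char='s'
After 4 (b): row=0 col=0 char='s'
After 5 (w): row=0 col=4 char='s'
After 6 (l): row=0 col=5 char='n'
After 7 (k): row=0 col=5 char='n'
After 8 (j): row=1 col=5 char='f'
After 9 (l): row=1 col=6 char='i'
After 10 (k): row=0 col=6 char='o'
After 11 (gg): row=0 col=0 char='s'

Answer: 0,0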